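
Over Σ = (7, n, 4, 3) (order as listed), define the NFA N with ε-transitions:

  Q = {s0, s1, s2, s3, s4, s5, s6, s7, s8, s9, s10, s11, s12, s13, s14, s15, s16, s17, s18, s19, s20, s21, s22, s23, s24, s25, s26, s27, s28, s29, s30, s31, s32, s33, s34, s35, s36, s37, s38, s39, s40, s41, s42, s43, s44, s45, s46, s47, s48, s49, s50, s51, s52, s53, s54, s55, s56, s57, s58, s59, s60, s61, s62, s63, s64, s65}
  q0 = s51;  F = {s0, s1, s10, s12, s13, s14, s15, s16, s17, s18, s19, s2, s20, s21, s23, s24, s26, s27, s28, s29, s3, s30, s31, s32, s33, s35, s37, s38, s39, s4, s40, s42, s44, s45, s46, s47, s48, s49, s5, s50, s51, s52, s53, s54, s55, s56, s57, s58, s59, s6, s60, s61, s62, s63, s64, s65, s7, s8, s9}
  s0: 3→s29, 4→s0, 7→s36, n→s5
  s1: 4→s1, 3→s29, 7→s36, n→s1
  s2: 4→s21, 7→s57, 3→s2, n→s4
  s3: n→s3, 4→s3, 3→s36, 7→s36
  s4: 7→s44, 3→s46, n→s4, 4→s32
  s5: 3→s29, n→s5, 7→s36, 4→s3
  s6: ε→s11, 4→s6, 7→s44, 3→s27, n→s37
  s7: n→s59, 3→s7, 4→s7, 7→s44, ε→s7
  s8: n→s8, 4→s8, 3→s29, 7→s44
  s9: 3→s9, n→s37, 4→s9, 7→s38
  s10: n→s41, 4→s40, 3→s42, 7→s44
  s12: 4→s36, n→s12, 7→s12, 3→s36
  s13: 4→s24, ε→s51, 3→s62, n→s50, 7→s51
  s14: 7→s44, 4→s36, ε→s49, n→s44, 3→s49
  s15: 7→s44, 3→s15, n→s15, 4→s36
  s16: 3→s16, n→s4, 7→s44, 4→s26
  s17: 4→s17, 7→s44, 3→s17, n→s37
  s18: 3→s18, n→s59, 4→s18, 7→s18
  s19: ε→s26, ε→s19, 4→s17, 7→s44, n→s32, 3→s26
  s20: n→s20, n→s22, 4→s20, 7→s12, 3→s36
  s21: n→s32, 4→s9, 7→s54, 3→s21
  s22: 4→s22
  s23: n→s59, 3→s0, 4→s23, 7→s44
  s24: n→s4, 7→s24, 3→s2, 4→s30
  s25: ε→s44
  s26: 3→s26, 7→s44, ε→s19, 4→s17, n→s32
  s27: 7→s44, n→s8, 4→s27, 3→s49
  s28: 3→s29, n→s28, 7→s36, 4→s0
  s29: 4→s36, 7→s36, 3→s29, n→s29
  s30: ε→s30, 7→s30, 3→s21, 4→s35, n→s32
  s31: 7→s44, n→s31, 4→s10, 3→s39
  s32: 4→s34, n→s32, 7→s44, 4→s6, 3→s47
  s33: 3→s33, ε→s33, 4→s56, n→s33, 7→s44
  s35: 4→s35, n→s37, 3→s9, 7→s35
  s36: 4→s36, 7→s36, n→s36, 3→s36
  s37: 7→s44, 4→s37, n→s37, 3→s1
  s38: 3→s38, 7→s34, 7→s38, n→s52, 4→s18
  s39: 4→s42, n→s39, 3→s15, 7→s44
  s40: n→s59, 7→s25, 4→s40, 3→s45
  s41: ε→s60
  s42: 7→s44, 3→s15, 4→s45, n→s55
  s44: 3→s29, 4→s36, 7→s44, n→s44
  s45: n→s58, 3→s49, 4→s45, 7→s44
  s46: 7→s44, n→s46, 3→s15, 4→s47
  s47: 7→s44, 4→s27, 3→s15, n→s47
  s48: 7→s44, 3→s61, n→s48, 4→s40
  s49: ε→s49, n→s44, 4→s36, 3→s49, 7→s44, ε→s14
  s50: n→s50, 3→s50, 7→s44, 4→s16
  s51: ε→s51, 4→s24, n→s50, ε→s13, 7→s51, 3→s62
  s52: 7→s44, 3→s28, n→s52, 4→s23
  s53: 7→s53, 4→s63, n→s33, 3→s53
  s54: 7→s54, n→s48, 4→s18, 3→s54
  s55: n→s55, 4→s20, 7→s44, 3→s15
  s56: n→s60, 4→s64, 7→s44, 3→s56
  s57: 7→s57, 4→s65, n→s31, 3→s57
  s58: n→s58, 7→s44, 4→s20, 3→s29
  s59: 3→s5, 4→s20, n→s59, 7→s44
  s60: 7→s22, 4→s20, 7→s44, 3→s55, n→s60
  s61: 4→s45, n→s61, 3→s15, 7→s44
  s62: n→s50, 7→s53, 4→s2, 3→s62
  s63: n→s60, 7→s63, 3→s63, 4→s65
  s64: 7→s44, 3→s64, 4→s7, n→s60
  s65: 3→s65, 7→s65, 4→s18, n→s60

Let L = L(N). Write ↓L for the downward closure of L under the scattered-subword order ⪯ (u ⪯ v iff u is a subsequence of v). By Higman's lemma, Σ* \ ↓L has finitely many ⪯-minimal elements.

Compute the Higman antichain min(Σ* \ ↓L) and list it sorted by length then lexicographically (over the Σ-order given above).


|Q|=66, |F|=59, |δ|=260 (15 ε).
min D↑ (57 st, q0=0, F={10}): 0:7→0,n→1,4→2,3→3 1:7→4,n→1,4→5,3→1 2:7→2,n→6,4→7,3→8 3:7→9,n→1,4→8,3→3 4:7→4,n→4,4→10,3→11 5:7→4,n→6,4→12,3→5 6:7→4,n→6,4→13,3→14 7:7→7,n→13,4→15,3→16 8:7→17,n→6,4→16,3→8 9:7→9,n→18,4→19,3→9 10:7→10,n→10,4→10,3→10 11:7→10,n→11,4→10,3→11 12:7→4,n→13,4→20,3→12 13:7→4,n→13,4→21,3→22 14:7→4,n→14,4→22,3→23 15:7→15,n→24,4→15,3→25 16:7→26,n→13,4→25,3→16 17:7→17,n→27,4→28,3→17 18:7→4,n→18,4→29,3→18 19:7→19,n→30,4→28,3→19 20:7→4,n→24,4→20,3→20 21:7→4,n→24,4→21,3→31 22:7→4,n→22,4→31,3→23 23:7→4,n→23,4→10,3→23 24:7→4,n→24,4→24,3→32 25:7→33,n→24,4→25,3→25 26:7→26,n→34,4→35,3→26 27:7→4,n→27,4→36,3→37 28:7→28,n→30,4→35,3→28 29:7→4,n→30,4→38,3→29 30:7→4,n→30,4→39,3→40 31:7→4,n→41,4→31,3→42 32:7→10,n→32,4→32,3→11 33:7→33,n→43,4→35,3→33 34:7→4,n→34,4→44,3→45 35:7→35,n→46,4→35,3→35 36:7→4,n→30,4→44,3→47 37:7→4,n→37,4→47,3→23 38:7→4,n→30,4→48,3→38 39:7→49,n→39,4→39,3→10 40:7→4,n→40,4→39,3→23 41:7→4,n→41,4→41,3→11 42:7→4,n→4,4→10,3→42 43:7→4,n→43,4→50,3→51 44:7→4,n→46,4→44,3→52 45:7→4,n→45,4→52,3→23 46:7→4,n→46,4→39,3→53 47:7→4,n→40,4→52,3→23 48:7→4,n→46,4→48,3→48 49:7→49,n→49,4→10,3→10 50:7→4,n→46,4→50,3→54 51:7→10,n→51,4→54,3→11 52:7→4,n→55,4→52,3→42 53:7→10,n→53,4→56,3→11 54:7→10,n→53,4→54,3→11 55:7→4,n→55,4→39,3→11 56:7→10,n→56,4→56,3→10 [Hopcroft].
'n74': N↓-sim [65, 49, 6, 2] end={s22,s36} ∉↓L; 3/3 del acc.
'n737': N↓-sim [65, 49, 6, 2, 1] end={s36} ∉↓L; 4/4 deletions ∈↓L.
'4n334': run [65, 59, 40, 24, 6, 1] end={s36} — reject; 5/5 del acc.
'444n37': run [65, 59, 49, 32, 17, 7, 1] end={s36} ∉↓L; 6/6 del acc.
'374n43': run [65, 60, 41, 29, 14, 5, 1] end={s36} rej; 6/6 deletions ∈↓L.
5 obstructions.

Antichain: [n74, n737, 4n334, 444n37, 374n43].


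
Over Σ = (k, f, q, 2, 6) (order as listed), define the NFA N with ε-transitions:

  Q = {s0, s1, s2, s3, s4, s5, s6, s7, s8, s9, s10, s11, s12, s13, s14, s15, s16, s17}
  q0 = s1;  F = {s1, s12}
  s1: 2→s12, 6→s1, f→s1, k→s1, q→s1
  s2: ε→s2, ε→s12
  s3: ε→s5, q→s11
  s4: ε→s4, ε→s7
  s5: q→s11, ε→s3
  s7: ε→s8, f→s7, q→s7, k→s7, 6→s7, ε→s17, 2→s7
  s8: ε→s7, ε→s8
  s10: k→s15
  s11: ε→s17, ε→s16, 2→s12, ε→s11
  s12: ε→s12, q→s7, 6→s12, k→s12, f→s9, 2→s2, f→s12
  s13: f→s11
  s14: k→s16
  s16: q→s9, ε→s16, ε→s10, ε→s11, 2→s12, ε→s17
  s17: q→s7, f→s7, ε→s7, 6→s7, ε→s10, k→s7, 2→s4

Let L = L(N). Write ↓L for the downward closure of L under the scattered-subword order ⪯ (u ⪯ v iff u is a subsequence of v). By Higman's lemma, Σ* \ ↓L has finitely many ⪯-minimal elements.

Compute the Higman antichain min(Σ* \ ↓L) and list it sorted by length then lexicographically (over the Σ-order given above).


min(Σ*\↓L) = [2q].

|Q|=18, |F|=2, |δ|=49 (20 ε).
min D↑ (3 st, q0=0, F={2}): 0:k→0,f→0,q→0,2→1,6→0 1:k→1,f→1,q→2,2→1,6→1 2:k→2,f→2,q→2,2→2,6→2 [Hopcroft].
'2q': |S_i|=[10, 9, 6] end={s10,s15,s17,s4,s7,s8} rej; 2/2 single-dels accept.
1 words, ⪯-incomp.


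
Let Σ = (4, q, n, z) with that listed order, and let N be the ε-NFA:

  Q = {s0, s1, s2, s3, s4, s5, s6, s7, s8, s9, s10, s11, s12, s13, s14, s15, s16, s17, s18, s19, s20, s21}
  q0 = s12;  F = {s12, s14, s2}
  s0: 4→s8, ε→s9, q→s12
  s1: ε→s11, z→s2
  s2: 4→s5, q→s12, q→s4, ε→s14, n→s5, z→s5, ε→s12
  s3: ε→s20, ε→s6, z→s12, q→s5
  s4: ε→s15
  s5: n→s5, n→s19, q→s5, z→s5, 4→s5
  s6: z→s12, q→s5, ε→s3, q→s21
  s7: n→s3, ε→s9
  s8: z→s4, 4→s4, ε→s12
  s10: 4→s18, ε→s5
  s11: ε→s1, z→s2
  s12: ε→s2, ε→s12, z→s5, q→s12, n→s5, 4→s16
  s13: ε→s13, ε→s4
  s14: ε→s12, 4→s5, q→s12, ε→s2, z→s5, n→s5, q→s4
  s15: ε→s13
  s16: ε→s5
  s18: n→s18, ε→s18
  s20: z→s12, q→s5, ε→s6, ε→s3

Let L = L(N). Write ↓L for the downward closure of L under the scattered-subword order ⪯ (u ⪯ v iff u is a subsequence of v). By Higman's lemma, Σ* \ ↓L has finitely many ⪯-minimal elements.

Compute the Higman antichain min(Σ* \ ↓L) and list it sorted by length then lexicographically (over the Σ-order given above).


|Q|=22, |F|=3, |δ|=58 (23 ε).
min D↑ (2 st, q0=0, F={1}): 0:4→1,q→0,n→1,z→1 1:4→1,q→1,n→1,z→1 (ε-aug+det+¬).
'4': |S_i|=[9, 3] end={s16,s19,s5} — reject; 1/1 deletions ∈↓L.
'n': run [9, 2] end={s19,s5} — reject; 1/1 deletions ∈↓L.
'z': run [9, 2] end={s19,s5} ∉↓L; 1/1 deletions ∈↓L.
3 minimals (antichain).

Antichain: [4, n, z].


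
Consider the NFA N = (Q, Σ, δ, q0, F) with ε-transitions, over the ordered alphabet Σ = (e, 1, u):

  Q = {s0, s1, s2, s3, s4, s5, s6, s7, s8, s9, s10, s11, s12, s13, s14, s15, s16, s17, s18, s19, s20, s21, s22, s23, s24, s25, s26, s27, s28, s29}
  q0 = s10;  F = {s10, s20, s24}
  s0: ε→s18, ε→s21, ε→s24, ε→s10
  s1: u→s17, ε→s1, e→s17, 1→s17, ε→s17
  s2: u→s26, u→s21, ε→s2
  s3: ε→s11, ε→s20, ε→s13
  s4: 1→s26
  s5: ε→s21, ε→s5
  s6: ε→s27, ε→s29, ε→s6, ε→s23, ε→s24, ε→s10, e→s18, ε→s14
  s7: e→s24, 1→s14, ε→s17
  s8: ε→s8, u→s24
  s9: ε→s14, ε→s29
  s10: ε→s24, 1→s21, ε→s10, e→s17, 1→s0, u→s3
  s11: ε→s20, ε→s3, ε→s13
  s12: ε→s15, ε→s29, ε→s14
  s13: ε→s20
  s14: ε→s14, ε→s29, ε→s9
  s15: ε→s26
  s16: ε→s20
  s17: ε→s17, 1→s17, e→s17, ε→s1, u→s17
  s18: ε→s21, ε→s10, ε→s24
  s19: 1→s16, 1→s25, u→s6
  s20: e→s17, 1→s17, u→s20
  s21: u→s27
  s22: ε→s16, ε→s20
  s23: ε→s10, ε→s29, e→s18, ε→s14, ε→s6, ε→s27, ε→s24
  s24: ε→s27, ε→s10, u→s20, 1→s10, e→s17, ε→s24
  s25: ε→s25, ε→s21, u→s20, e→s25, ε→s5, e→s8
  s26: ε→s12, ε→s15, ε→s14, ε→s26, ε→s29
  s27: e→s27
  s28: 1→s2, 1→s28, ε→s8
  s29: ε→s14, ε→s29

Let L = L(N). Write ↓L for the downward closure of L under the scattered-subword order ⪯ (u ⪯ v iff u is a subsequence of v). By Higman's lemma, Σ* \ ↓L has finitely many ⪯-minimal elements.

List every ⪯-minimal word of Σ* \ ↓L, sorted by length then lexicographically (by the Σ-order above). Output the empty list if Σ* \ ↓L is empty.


A = [e, u1].

|Q|=30, |F|=3, |δ|=98 (64 ε).
min D↑ (3 st, q0=0, F={1}): 0:e→1,1→0,u→2 1:e→1,1→1,u→1 2:e→1,1→1,u→2 [Hopcroft].
'e': N↓-sim [12, 3] end={s1,s17,s27} ∉↓L; 1/1 single-dels accept.
'u1': run [12, 7, 2] end={s1,s17} ∉↓L; 2/2 deletions ∈↓L.
2 words, ⪯-incomp.


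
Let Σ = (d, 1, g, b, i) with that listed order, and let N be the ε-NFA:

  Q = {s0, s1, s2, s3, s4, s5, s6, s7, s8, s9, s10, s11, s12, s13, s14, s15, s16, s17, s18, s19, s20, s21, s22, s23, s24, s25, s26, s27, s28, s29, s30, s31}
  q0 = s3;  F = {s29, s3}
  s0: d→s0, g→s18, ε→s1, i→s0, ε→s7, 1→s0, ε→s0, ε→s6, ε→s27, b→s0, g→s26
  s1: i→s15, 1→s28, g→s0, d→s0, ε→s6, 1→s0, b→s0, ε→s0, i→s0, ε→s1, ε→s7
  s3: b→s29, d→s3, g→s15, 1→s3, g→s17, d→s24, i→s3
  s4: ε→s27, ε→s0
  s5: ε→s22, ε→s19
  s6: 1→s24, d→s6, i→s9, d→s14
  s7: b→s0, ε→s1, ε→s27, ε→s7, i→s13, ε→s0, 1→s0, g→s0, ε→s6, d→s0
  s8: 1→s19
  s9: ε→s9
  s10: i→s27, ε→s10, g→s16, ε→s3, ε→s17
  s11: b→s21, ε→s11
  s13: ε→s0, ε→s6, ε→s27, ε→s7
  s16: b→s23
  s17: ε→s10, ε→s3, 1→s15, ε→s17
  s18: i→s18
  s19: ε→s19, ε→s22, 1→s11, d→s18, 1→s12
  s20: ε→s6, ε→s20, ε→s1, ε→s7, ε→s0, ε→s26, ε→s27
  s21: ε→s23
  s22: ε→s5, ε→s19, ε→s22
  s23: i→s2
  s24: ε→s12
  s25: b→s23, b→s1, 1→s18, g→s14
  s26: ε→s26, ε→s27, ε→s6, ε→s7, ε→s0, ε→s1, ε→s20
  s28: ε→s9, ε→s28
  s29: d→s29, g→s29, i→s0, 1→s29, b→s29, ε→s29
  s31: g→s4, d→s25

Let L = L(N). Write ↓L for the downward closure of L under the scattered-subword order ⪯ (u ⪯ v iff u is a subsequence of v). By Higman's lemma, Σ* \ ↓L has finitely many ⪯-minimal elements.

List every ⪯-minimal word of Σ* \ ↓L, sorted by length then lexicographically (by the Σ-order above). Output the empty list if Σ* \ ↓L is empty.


|Q|=32, |F|=2, |δ|=105 (54 ε).
min D↑ (3 st, q0=0, F={2}): 0:d→0,1→0,g→0,b→1,i→0 1:d→1,1→1,g→1,b→1,i→2 2:d→2,1→2,g→2,b→2,i→2 (ε-aug+det+¬).
'bi': N↓-sim [22, 18, 16] end={s0,s1,s12,s13,s14,s15,s18,s2,s20,s24,s26,s27,…} ∉↓L; 2/2 del acc.
1 obstructions.

min(Σ*\↓L) = [bi].


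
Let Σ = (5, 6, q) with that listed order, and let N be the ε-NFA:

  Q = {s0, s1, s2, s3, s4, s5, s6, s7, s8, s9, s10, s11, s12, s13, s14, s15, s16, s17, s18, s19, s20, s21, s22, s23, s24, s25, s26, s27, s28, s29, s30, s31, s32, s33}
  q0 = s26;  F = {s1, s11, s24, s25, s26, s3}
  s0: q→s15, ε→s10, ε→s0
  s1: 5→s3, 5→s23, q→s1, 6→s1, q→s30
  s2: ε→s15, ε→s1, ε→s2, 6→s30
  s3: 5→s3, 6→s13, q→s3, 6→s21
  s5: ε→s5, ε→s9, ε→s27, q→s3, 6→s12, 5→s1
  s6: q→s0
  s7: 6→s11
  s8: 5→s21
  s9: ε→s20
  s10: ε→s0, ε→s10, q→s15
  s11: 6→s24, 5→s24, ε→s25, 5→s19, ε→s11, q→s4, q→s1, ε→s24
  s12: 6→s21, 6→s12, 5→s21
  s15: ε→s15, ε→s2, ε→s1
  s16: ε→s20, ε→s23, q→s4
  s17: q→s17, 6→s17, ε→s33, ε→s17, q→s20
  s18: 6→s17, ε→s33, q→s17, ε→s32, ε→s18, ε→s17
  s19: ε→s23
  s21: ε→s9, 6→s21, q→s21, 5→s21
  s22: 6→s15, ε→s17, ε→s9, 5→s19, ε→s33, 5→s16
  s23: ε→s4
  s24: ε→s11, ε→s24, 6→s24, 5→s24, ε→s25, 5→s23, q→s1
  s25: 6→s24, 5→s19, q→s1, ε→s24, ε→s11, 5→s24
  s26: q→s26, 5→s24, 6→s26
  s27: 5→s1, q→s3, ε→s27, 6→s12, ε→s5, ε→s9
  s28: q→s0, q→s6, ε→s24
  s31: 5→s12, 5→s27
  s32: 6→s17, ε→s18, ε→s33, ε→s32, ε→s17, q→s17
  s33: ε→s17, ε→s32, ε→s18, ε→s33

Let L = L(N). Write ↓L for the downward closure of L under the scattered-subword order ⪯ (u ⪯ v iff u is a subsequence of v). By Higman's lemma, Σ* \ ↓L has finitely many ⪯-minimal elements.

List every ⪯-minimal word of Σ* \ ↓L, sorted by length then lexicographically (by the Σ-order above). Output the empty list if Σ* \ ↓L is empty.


|Q|=34, |F|=6, |δ|=106 (48 ε).
min D↑ (5 st, q0=0, F={4}): 0:5→1,6→0,q→0 1:5→1,6→1,q→2 2:5→3,6→2,q→2 3:5→3,6→4,q→3 4:5→4,6→4,q→4 (ε-aug+det+¬).
'5q56': run [14, 13, 9, 7, 4] end={s13,s20,s21,s9} rej; 4/4 del acc.
1 obstructions.

Antichain: [5q56].


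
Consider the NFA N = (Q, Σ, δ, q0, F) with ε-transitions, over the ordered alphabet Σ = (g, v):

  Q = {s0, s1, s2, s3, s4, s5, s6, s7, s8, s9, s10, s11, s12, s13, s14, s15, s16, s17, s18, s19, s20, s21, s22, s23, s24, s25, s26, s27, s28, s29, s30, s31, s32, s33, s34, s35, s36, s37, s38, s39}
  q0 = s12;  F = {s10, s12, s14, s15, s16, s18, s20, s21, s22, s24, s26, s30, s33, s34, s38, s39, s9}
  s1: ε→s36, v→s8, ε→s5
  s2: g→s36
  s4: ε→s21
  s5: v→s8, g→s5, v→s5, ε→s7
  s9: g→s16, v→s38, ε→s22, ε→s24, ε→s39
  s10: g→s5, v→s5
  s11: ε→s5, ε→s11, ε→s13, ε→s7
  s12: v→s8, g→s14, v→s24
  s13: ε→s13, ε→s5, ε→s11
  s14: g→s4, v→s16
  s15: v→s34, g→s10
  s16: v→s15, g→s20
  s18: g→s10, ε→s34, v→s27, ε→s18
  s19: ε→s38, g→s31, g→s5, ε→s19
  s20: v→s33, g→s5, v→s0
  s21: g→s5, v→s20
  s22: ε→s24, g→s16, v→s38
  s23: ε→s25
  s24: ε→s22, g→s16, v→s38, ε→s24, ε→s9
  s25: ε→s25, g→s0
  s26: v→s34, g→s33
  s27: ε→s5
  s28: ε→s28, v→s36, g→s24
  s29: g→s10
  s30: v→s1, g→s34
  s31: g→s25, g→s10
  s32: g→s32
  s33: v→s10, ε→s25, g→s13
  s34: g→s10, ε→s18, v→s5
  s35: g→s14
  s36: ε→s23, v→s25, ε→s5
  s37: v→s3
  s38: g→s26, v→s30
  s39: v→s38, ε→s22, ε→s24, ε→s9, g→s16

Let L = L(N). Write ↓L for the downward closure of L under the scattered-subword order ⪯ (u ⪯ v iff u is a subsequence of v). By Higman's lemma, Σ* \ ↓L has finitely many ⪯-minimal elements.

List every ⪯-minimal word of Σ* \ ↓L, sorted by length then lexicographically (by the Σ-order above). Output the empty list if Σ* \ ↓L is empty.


A = [ggg, vvvv, gvvgv, vgvgv].

|Q|=40, |F|=17, |δ|=86 (33 ε).
min D↑ (14 st, q0=0, F={6}): 0:g→1,v→2 1:g→3,v→4 2:g→4,v→5 3:g→6,v→7 4:g→7,v→8 5:g→9,v→10 6:g→6,v→6 7:g→6,v→11 8:g→12,v→13 9:g→11,v→13 10:g→13,v→6 11:g→6,v→12 12:g→6,v→6 13:g→12,v→6.
'ggg': N↓-sim [29, 19, 12, 6] end={s0,s11,s13,s5,s7,s8} rej; 3/3 single-dels accept.
'vvvv': run [29, 25, 19, 13, 9] end={s0,s1,s23,s25,s27,s36,s5,s7,s8} rej; 4/4 del acc.
'gvvgv': N↓-sim [29, 19, 15, 13, 7, 3] end={s5,s7,s8} rej; 5/5 single-dels accept.
'vgvgv': run [29, 25, 16, 13, 7, 3] end={s5,s7,s8} ∉↓L; 5/5 deletions ∈↓L.
4 words, ⪯-incomp.


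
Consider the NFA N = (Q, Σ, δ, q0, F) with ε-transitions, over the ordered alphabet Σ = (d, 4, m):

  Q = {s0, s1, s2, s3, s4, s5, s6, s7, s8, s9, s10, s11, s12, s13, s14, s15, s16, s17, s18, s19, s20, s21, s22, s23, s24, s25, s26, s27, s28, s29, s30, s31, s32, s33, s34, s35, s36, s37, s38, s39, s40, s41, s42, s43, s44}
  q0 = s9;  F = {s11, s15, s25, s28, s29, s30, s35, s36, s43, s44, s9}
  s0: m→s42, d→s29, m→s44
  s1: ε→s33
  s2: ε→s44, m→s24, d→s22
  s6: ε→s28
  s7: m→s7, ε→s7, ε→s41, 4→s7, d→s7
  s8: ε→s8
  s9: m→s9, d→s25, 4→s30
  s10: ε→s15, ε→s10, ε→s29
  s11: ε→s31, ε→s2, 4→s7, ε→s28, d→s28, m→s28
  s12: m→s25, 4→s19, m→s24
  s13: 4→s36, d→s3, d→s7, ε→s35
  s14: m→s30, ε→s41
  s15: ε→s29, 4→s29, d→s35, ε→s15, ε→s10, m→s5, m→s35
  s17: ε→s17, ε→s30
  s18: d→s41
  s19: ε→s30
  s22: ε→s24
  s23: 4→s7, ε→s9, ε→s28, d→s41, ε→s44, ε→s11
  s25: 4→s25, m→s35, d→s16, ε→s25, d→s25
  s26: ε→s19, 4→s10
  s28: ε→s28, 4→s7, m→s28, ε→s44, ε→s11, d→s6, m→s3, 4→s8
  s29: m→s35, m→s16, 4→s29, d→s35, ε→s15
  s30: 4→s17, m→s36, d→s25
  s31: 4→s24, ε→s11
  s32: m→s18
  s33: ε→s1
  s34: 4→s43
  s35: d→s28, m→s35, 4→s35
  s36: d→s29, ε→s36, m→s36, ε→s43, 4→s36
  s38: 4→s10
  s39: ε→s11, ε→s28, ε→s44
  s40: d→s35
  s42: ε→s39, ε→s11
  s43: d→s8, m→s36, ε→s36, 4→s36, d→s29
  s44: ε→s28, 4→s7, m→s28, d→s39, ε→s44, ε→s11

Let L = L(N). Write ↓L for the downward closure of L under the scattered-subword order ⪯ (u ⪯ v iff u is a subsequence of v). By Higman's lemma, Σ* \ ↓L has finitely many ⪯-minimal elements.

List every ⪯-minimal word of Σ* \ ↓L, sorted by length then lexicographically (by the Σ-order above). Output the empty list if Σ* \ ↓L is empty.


min(Σ*\↓L) = [dmd4, 4mddd4].

|Q|=45, |F|=11, |δ|=107 (44 ε).
min D↑ (8 st, q0=0, F={7}): 0:d→1,4→2,m→0 1:d→1,4→1,m→3 2:d→1,4→2,m→4 3:d→5,4→3,m→3 4:d→6,4→4,m→4 5:d→5,4→7,m→5 6:d→3,4→6,m→3 7:d→7,4→7,m→7.
'dmd4': run [25, 20, 16, 13, 4] end={s24,s41,s7,s8} — reject; 4/4 single-dels accept.
'4mddd4': |S_i|=[25, 24, 21, 19, 14, 13, 4] end={s24,s41,s7,s8} — reject; 6/6 single-dels accept.
2 obstructions.


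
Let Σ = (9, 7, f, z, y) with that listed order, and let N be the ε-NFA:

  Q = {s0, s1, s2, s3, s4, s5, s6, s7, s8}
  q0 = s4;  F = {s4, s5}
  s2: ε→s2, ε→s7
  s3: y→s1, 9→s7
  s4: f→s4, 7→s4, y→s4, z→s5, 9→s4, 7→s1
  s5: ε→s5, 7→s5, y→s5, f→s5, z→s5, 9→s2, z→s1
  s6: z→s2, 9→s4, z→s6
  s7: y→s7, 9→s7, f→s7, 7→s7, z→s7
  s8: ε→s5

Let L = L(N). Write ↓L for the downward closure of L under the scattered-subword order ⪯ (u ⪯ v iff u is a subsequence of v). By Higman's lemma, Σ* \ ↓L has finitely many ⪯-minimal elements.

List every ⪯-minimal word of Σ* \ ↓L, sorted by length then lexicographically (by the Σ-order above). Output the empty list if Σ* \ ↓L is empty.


|Q|=9, |F|=2, |δ|=26 (4 ε).
min D↑ (3 st, q0=0, F={2}): 0:9→0,7→0,f→0,z→1,y→0 1:9→2,7→1,f→1,z→1,y→1 2:9→2,7→2,f→2,z→2,y→2 (ε-aug+det+¬).
'z9': run [5, 4, 2] end={s2,s7} rej; 2/2 del acc.
1 obstructions.

min(Σ*\↓L) = [z9].


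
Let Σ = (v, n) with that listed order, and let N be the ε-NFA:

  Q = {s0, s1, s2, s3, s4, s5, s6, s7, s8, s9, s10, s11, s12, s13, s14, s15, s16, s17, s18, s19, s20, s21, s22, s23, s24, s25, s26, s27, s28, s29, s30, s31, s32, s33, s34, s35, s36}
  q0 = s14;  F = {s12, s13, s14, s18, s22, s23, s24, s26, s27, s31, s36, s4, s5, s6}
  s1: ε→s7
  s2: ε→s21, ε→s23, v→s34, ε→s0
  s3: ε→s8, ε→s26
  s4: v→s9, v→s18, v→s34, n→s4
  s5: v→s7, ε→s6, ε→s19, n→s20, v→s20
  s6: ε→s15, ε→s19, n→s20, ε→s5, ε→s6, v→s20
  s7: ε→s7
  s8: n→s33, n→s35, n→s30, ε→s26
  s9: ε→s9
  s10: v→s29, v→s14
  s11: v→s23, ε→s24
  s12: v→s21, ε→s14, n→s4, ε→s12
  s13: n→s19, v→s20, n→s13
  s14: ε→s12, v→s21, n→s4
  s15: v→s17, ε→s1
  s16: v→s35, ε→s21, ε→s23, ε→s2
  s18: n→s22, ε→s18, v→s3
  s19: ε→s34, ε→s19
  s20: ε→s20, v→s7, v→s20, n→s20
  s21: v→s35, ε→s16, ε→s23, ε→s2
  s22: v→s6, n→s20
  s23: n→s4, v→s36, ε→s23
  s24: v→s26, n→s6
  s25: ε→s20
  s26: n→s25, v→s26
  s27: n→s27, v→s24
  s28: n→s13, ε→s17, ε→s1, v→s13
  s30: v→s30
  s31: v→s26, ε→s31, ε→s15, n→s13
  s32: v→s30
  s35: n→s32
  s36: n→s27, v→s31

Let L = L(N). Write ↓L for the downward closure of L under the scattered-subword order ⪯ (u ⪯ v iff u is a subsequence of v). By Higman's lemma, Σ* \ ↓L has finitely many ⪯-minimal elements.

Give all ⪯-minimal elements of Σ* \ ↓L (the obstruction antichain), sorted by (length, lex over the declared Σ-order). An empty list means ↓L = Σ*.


A = [nvvn, nvnn, vvvvn, vvvnv, nvnvv].

|Q|=37, |F|=14, |δ|=86 (36 ε).
min D↑ (13 st, q0=0, F={11}): 0:v→1,n→2 1:v→3,n→2 2:v→4,n→2 3:v→5,n→6 4:v→7,n→8 5:v→7,n→9 6:v→10,n→6 7:v→7,n→11 8:v→12,n→11 9:v→11,n→9 10:v→7,n→12 11:v→11,n→11 12:v→11,n→11 [Hopcroft].
'nvvn': N↓-sim [33, 24, 21, 17, 7] end={s20,s25,s30,s32,s33,s35,s7} rej; 4/4 deletions ∈↓L.
'nvnn': N↓-sim [33, 24, 21, 15, 4] end={s20,s30,s32,s7} — reject; 4/4 del acc.
'vvvvn': N↓-sim [33, 31, 25, 20, 6, 3] end={s20,s25,s7} rej; 5/5 single-dels accept.
'vvvnv': run [33, 31, 25, 20, 15, 4] end={s17,s20,s30,s7} rej; 5/5 deletions ∈↓L.
'nvnvv': |S_i|=[33, 24, 21, 15, 10, 4] end={s17,s20,s30,s7} — reject; 5/5 del acc.
5 minimals (antichain).


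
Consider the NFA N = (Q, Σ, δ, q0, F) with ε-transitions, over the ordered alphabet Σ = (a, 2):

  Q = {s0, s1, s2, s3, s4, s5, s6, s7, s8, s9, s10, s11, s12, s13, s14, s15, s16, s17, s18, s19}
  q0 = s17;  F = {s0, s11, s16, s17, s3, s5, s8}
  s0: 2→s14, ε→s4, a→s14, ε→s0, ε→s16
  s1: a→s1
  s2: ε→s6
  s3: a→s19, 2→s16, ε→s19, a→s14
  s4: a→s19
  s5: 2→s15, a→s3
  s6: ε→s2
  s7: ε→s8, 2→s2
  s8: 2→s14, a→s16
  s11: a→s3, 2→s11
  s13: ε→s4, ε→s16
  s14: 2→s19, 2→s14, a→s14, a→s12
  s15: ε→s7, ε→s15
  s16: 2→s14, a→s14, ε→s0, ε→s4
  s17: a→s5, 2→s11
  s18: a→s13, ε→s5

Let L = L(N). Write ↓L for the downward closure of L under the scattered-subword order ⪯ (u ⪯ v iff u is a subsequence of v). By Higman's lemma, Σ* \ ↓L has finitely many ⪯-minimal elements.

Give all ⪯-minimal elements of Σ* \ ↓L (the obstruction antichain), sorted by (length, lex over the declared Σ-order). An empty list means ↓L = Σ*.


min(Σ*\↓L) = [aaa, a22, 2aa].

|Q|=20, |F|=7, |δ|=37 (14 ε).
min D↑ (7 st, q0=0, F={5}): 0:a→1,2→2 1:a→3,2→4 2:a→3,2→2 3:a→5,2→6 4:a→6,2→5 5:a→5,2→5 6:a→5,2→5 [Hopcroft].
'aaa': N↓-sim [15, 13, 7, 3] end={s12,s14,s19} rej; 3/3 del acc.
'a22': run [15, 13, 11, 5] end={s12,s14,s19,s2,s6} rej; 3/3 single-dels accept.
'2aa': run [15, 13, 7, 3] end={s12,s14,s19} rej; 3/3 del acc.
3 obstructions.


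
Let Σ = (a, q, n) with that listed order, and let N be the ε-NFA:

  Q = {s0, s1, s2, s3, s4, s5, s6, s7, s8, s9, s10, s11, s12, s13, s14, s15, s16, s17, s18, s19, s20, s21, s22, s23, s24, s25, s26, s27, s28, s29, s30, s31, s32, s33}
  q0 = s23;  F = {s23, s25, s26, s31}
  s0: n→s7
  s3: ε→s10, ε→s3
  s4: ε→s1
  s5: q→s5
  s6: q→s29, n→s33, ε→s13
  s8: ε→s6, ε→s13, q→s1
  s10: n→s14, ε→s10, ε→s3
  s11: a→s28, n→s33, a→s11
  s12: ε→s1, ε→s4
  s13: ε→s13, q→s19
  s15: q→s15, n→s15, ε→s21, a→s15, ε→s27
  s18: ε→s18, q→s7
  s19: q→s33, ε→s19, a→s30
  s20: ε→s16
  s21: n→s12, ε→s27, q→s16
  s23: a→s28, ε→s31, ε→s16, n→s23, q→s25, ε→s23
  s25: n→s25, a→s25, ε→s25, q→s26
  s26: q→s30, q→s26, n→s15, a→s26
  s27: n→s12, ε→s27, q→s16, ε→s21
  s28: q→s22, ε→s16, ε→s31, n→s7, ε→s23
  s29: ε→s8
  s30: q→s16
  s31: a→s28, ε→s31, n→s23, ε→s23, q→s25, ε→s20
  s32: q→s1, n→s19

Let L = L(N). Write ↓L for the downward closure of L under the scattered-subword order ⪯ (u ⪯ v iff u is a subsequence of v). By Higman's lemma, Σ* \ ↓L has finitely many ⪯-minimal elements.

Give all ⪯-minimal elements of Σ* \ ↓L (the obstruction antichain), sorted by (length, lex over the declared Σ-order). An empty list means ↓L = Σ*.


|Q|=34, |F|=4, |δ|=68 (30 ε).
min D↑ (4 st, q0=0, F={3}): 0:a→0,q→1,n→0 1:a→1,q→2,n→1 2:a→2,q→2,n→3 3:a→3,q→3,n→3 (ε-aug+det+¬).
'qqn': run [16, 11, 9, 7] end={s1,s12,s15,s16,s21,s27,s4} rej; 3/3 deletions ∈↓L.
1 obstructions.

A = [qqn].


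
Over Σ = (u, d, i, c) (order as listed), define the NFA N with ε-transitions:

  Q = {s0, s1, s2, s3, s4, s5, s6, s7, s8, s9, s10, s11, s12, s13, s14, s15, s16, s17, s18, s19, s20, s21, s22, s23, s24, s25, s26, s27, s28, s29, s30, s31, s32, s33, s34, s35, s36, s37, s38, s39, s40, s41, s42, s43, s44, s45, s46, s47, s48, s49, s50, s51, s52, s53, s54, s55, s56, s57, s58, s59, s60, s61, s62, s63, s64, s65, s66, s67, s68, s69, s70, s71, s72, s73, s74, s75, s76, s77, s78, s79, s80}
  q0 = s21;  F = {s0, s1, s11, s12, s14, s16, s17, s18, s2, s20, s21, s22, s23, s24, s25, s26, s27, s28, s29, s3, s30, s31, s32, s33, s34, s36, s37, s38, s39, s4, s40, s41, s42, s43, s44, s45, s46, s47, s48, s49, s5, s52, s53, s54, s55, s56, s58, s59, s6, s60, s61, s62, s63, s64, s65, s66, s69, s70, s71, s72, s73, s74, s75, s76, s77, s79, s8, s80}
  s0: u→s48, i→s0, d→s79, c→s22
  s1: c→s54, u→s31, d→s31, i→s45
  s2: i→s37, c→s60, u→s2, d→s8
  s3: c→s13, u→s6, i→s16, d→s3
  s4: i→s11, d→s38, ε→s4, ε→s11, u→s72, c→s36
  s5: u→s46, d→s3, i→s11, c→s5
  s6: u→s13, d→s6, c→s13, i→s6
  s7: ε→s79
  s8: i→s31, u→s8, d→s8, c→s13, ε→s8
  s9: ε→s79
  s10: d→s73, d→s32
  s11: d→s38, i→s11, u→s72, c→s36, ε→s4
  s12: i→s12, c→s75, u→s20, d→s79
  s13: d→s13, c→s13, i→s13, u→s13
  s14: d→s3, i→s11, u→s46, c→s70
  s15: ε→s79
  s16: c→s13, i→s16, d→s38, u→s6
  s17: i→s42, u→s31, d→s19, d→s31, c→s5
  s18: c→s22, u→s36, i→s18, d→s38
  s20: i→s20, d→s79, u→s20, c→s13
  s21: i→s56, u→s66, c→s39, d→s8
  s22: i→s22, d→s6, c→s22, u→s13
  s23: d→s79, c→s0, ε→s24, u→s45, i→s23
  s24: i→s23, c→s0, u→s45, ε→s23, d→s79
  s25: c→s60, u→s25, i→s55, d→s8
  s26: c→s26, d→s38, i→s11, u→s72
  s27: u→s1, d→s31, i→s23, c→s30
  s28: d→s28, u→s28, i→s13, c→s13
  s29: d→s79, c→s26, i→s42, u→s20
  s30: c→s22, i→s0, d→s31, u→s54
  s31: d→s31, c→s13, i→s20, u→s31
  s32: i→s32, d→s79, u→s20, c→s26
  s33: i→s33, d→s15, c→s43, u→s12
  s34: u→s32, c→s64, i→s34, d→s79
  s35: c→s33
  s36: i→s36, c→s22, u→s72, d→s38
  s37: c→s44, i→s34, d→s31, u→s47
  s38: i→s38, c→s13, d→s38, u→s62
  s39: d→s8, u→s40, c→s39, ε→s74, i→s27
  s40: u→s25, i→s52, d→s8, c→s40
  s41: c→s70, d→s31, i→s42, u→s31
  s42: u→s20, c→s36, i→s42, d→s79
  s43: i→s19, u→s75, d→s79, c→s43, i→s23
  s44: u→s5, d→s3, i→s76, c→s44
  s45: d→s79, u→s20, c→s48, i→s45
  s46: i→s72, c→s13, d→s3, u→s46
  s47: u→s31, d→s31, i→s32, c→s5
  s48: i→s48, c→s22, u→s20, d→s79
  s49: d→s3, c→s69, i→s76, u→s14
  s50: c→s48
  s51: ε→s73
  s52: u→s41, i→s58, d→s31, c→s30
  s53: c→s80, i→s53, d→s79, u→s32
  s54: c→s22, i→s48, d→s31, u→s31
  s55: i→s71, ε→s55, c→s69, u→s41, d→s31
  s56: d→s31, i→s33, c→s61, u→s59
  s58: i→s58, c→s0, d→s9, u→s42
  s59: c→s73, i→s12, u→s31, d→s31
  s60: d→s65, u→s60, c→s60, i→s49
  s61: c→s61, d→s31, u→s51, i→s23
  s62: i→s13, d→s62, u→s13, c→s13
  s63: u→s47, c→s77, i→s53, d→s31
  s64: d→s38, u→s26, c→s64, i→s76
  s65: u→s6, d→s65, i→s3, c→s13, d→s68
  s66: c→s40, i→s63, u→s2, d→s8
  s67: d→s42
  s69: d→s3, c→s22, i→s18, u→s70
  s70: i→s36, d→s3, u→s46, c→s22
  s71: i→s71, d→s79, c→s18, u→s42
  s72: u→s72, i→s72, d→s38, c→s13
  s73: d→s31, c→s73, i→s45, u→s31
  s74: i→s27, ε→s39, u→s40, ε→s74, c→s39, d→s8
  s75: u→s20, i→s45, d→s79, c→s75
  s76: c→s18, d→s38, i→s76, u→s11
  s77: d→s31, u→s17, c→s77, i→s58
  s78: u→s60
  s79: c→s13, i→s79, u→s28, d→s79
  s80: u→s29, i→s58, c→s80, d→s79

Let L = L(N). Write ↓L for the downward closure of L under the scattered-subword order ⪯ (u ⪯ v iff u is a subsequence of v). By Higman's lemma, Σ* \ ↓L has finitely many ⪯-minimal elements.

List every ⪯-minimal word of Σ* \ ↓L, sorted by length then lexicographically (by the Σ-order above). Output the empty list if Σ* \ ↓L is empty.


|Q|=81, |F|=68, |δ|=299 (14 ε).
min D↑ (66 st, q0=0, F={9}): 0:u→1,d→2,i→3,c→4 1:u→5,d→2,i→6,c→7 2:u→2,d→2,i→8,c→9 3:u→10,d→8,i→11,c→12 4:u→7,d→2,i→13,c→4 5:u→5,d→2,i→14,c→15 6:u→16,d→8,i→17,c→18 7:u→19,d→2,i→20,c→7 8:u→8,d→8,i→21,c→9 9:u→9,d→9,i→9,c→9 10:u→8,d→8,i→22,c→23 11:u→22,d→24,i→11,c→25 12:u→23,d→8,i→26,c→12 13:u→27,d→8,i→26,c→28 14:u→16,d→8,i→29,c→30 15:u→15,d→31,i→32,c→15 16:u→8,d→8,i→33,c→34 17:u→33,d→24,i→17,c→35 18:u→36,d→8,i→37,c→18 19:u→19,d→2,i→38,c→15 20:u→39,d→8,i→37,c→28 21:u→21,d→24,i→21,c→9 22:u→21,d→24,i→22,c→40 23:u→8,d→8,i→41,c→23 24:u→42,d→24,i→24,c→9 25:u→40,d→24,i→26,c→25 26:u→41,d→24,i→26,c→43 27:u→8,d→8,i→41,c→44 28:u→44,d→8,i→43,c→45 29:u→33,d→24,i→29,c→46 30:u→34,d→47,i→48,c→30 31:u→49,d→31,i→47,c→9 32:u→50,d→47,i→48,c→51 33:u→21,d→24,i→33,c→52 34:u→53,d→47,i→54,c→34 35:u→55,d→24,i→37,c→35 36:u→8,d→8,i→56,c→34 37:u→56,d→24,i→37,c→43 38:u→39,d→8,i→57,c→51 39:u→8,d→8,i→56,c→58 40:u→21,d→24,i→41,c→40 41:u→21,d→24,i→41,c→59 42:u→42,d→42,i→9,c→9 43:u→59,d→24,i→43,c→45 44:u→8,d→8,i→59,c→45 45:u→9,d→49,i→45,c→45 46:u→52,d→60,i→48,c→46 47:u→49,d→47,i→61,c→9 48:u→54,d→60,i→48,c→62 49:u→9,d→49,i→49,c→9 50:u→53,d→47,i→54,c→58 51:u→58,d→47,i→62,c→45 52:u→63,d→60,i→54,c→52 53:u→53,d→47,i→63,c→9 54:u→63,d→60,i→54,c→64 55:u→21,d→24,i→56,c→52 56:u→21,d→24,i→56,c→64 57:u→56,d→24,i→57,c→62 58:u→53,d→47,i→64,c→45 59:u→21,d→24,i→59,c→45 60:u→65,d→60,i→60,c→9 61:u→49,d→60,i→61,c→9 62:u→64,d→60,i→62,c→45 63:u→63,d→60,i→63,c→9 64:u→63,d→60,i→64,c→45 65:u→9,d→65,i→9,c→9 (ε-aug+det+¬).
'dc': run [74, 16, 1] end={s13} rej; 2/2 single-dels accept.
'iuuc': |S_i|=[74, 63, 36, 12, 1] end={s13} rej; 4/4 deletions ∈↓L.
'iidui': N↓-sim [74, 63, 37, 8, 3, 1] end={s13} ∉↓L; 5/5 single-dels accept.
'ciccu': |S_i|=[74, 60, 39, 21, 3, 1] end={s13} — reject; 5/5 single-dels accept.
'uucduu': N↓-sim [74, 63, 45, 25, 8, 3, 1] end={s13} ∉↓L; 6/6 deletions ∈↓L.
5 obstructions.

min(Σ*\↓L) = [dc, iuuc, iidui, ciccu, uucduu].


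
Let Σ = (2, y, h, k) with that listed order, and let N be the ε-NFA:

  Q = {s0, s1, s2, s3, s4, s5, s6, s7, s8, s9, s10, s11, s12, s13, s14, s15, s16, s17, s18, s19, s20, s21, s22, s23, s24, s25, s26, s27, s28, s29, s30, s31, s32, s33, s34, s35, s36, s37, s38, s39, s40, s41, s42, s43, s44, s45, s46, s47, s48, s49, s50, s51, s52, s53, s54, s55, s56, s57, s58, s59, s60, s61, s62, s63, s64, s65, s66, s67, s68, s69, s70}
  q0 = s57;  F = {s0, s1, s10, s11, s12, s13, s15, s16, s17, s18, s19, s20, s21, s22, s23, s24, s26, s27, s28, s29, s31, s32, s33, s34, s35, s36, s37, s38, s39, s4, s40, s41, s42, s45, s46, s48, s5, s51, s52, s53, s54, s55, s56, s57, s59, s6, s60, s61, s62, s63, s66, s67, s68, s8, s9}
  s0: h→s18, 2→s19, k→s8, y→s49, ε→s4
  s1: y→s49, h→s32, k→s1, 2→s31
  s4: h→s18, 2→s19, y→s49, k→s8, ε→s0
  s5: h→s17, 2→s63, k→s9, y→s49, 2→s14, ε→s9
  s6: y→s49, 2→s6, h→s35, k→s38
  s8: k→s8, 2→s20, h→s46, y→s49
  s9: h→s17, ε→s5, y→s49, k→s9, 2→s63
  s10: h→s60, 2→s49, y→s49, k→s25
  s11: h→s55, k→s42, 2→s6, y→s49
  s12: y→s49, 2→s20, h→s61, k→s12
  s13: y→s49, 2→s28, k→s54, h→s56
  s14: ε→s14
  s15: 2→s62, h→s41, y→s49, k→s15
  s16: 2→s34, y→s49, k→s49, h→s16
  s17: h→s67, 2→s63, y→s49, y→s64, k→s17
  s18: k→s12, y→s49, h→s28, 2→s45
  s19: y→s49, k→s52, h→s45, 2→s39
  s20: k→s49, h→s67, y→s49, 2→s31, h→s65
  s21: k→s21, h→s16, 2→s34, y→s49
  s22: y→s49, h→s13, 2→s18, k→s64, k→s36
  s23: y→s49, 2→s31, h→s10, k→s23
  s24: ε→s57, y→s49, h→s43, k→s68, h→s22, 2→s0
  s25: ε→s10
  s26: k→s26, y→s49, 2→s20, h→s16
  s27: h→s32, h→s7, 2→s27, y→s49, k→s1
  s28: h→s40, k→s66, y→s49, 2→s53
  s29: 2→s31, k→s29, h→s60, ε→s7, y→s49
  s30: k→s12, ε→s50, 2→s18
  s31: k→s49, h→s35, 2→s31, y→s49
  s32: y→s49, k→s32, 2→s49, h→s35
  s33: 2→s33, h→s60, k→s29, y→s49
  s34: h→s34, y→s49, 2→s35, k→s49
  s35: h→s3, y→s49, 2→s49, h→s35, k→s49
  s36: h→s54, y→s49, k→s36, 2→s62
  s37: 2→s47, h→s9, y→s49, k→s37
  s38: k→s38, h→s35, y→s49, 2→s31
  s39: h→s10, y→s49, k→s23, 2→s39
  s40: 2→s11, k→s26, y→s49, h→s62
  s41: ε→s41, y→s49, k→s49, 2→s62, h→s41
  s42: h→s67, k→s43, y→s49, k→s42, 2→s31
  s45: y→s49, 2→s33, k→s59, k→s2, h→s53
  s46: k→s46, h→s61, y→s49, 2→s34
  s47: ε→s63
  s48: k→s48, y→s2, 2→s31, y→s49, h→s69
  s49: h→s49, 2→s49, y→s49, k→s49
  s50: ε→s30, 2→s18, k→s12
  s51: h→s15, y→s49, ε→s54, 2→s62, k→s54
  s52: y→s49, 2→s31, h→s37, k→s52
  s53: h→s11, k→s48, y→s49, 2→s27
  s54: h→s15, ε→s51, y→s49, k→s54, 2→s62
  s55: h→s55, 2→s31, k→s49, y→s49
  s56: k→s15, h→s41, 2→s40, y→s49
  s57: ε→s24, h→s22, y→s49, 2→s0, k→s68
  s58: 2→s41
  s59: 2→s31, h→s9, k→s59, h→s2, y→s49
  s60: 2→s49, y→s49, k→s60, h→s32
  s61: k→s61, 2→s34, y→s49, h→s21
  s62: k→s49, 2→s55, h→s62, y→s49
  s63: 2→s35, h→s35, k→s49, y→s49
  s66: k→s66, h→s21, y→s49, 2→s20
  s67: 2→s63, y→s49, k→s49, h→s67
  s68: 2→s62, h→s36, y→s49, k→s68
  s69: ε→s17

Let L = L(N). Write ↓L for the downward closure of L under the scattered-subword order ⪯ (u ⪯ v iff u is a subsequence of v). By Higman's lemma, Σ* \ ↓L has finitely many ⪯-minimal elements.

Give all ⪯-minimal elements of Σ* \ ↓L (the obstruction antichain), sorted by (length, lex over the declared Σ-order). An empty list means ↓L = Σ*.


|Q|=71, |F|=55, |δ|=256 (16 ε).
min D↑ (52 st, q0=0, F={2}): 0:2→1,y→2,h→3,k→4 1:2→5,y→2,h→6,k→7 2:2→2,y→2,h→2,k→2 3:2→6,y→2,h→8,k→9 4:2→10,y→2,h→9,k→4 5:2→11,y→2,h→12,k→13 6:2→12,y→2,h→14,k→15 7:2→16,y→2,h→17,k→7 8:2→14,y→2,h→18,k→19 9:2→10,y→2,h→19,k→9 10:2→20,y→2,h→10,k→2 11:2→11,y→2,h→21,k→22 12:2→23,y→2,h→24,k→25 13:2→26,y→2,h→27,k→13 14:2→24,y→2,h→28,k→29 15:2→16,y→2,h→30,k→15 16:2→26,y→2,h→31,k→2 17:2→32,y→2,h→30,k→17 18:2→28,y→2,h→33,k→34 19:2→10,y→2,h→34,k→19 20:2→26,y→2,h→20,k→2 21:2→2,y→2,h→35,k→21 22:2→26,y→2,h→21,k→22 23:2→23,y→2,h→35,k→36 24:2→37,y→2,h→38,k→39 25:2→26,y→2,h→40,k→25 26:2→26,y→2,h→41,k→2 27:2→42,y→2,h→40,k→27 28:2→38,y→2,h→10,k→43 29:2→16,y→2,h→44,k→29 30:2→32,y→2,h→44,k→30 31:2→42,y→2,h→31,k→2 32:2→41,y→2,h→32,k→2 33:2→10,y→2,h→33,k→2 34:2→10,y→2,h→33,k→34 35:2→2,y→2,h→45,k→35 36:2→26,y→2,h→35,k→36 37:2→37,y→2,h→45,k→46 38:2→47,y→2,h→20,k→48 39:2→26,y→2,h→49,k→39 40:2→42,y→2,h→49,k→40 41:2→2,y→2,h→41,k→2 42:2→41,y→2,h→41,k→2 43:2→16,y→2,h→50,k→43 44:2→32,y→2,h→50,k→44 45:2→2,y→2,h→41,k→45 46:2→26,y→2,h→45,k→46 47:2→47,y→2,h→41,k→51 48:2→26,y→2,h→31,k→48 49:2→42,y→2,h→31,k→49 50:2→32,y→2,h→50,k→2 51:2→26,y→2,h→41,k→51.
'y': N↓-sim [66, 3] end={s2,s49,s64} rej; 1/1 single-dels accept.
'k2k': N↓-sim [66, 48, 13, 1] end={s49} — reject; 3/3 single-dels accept.
'222h2': run [66, 55, 41, 20, 8, 1] end={s49} ∉↓L; 5/5 del acc.
'hhhhk': N↓-sim [66, 56, 43, 28, 12, 1] end={s49} — reject; 5/5 del acc.
'2kh222': N↓-sim [66, 55, 40, 24, 7, 3, 1] end={s49} rej; 6/6 del acc.
5 words, ⪯-incomp.

min(Σ*\↓L) = [y, k2k, 222h2, hhhhk, 2kh222].


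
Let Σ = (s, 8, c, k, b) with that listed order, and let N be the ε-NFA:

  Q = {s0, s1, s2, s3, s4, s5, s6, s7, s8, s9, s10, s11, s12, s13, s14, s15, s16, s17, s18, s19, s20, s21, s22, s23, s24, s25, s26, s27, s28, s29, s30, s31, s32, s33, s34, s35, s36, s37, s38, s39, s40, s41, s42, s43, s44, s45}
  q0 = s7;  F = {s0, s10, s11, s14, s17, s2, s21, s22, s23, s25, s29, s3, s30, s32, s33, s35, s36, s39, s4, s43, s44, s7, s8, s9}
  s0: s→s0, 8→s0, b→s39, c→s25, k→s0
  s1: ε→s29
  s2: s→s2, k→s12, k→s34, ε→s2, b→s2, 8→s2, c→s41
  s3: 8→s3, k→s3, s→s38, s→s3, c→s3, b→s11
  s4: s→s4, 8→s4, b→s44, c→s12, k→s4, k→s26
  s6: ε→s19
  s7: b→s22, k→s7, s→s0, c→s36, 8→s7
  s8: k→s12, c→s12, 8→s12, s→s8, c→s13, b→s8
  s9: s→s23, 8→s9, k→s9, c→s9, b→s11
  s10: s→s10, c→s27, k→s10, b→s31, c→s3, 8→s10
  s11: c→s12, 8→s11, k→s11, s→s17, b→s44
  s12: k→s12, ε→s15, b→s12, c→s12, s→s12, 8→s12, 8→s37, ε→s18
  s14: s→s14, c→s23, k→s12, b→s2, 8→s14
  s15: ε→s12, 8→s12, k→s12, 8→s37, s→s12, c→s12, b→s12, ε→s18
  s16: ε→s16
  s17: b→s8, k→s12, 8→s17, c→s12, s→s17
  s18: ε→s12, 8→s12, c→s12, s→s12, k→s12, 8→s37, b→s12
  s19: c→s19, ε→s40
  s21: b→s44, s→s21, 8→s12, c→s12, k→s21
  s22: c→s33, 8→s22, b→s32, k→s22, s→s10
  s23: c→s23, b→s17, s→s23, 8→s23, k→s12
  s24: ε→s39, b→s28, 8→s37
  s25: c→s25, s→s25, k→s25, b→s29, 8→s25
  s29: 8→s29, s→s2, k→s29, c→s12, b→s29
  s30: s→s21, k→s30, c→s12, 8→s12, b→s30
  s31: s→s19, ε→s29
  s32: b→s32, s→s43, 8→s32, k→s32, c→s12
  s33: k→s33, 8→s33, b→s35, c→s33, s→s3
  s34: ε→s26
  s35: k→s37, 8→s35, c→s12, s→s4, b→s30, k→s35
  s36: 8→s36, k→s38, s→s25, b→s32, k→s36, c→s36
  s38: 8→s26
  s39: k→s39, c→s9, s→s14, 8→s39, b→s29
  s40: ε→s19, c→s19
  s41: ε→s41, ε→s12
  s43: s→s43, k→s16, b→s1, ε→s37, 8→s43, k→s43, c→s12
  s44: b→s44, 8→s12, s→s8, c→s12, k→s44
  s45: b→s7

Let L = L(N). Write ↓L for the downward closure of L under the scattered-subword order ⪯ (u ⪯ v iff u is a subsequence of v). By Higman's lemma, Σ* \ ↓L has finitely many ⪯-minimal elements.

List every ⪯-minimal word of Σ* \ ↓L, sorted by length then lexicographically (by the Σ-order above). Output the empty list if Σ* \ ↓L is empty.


|Q|=46, |F|=24, |δ|=170 (17 ε).
min D↑ (25 st, q0=0, F={13}): 0:s→1,8→0,c→2,k→0,b→3 1:s→1,8→1,c→4,k→1,b→5 2:s→4,8→2,c→2,k→2,b→6 3:s→7,8→3,c→8,k→3,b→6 4:s→4,8→4,c→4,k→4,b→9 5:s→10,8→5,c→11,k→5,b→9 6:s→12,8→6,c→13,k→6,b→6 7:s→7,8→7,c→14,k→7,b→9 8:s→14,8→8,c→8,k→8,b→15 9:s→16,8→9,c→13,k→9,b→9 10:s→10,8→10,c→17,k→13,b→16 11:s→17,8→11,c→11,k→11,b→18 12:s→12,8→12,c→13,k→12,b→9 13:s→13,8→13,c→13,k→13,b→13 14:s→14,8→14,c→14,k→14,b→18 15:s→19,8→15,c→13,k→15,b→20 16:s→16,8→16,c→13,k→13,b→16 17:s→17,8→17,c→17,k→13,b→21 18:s→21,8→18,c→13,k→18,b→22 19:s→19,8→19,c→13,k→19,b→22 20:s→23,8→13,c→13,k→20,b→20 21:s→21,8→21,c→13,k→13,b→24 22:s→24,8→13,c→13,k→22,b→22 23:s→23,8→13,c→13,k→23,b→22 24:s→24,8→13,c→13,k→13,b→24.
'cbc': run [39, 32, 22, 6] end={s12,s13,s15,s18,s37,s41} ∉↓L; 3/3 del acc.
'bbc': run [39, 35, 25, 8] end={s12,s13,s15,s18,s19,s37,s40,s41} — reject; 3/3 del acc.
'sbsk': N↓-sim [39, 32, 22, 15, 6] end={s12,s15,s18,s26,s34,s37} ∉↓L; 4/4 deletions ∈↓L.
'bcbb8': run [39, 35, 23, 14, 9, 4] end={s12,s15,s18,s37} ∉↓L; 5/5 deletions ∈↓L.
4 obstructions.

Antichain: [cbc, bbc, sbsk, bcbb8].
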